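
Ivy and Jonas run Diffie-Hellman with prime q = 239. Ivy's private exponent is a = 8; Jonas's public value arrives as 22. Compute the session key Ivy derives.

Shared key K = 22^8 mod 239.
22^1 ≡ 22 (mod 239)
22^2 = (22^1)^2 ≡ 22^2 = 484 ≡ 6 (mod 239)
22^4 = (22^2)^2 ≡ 6^2 = 36 ≡ 36 (mod 239)
22^8 = (22^4)^2 ≡ 36^2 = 1296 ≡ 101 (mod 239)

101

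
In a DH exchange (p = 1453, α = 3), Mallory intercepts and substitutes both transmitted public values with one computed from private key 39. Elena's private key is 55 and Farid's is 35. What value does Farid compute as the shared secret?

58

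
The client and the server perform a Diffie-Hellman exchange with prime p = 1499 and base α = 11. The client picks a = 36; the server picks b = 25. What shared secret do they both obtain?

The server sends B = α^b mod p = 11^25 mod 1499.
11^1 ≡ 11 (mod 1499)
11^2 = (11^1)^2 ≡ 11^2 = 121 ≡ 121 (mod 1499)
11^4 = (11^2)^2 ≡ 121^2 = 14641 ≡ 1150 (mod 1499)
11^8 = (11^4)^2 ≡ 1150^2 = 1322500 ≡ 382 (mod 1499)
11^16 = (11^8)^2 ≡ 382^2 = 145924 ≡ 521 (mod 1499)
11^25 = 11^16 · 11^8 · 11^1 ≡ 521 · 382 · 11 ≡ 702 (mod 1499).
So B = 702. The client then computes K = B^a mod p = 702^36 mod 1499.
702^1 ≡ 702 (mod 1499)
702^2 = (702^1)^2 ≡ 702^2 = 492804 ≡ 1132 (mod 1499)
702^4 = (702^2)^2 ≡ 1132^2 = 1281424 ≡ 1278 (mod 1499)
702^8 = (702^4)^2 ≡ 1278^2 = 1633284 ≡ 873 (mod 1499)
702^16 = (702^8)^2 ≡ 873^2 = 762129 ≡ 637 (mod 1499)
702^32 = (702^16)^2 ≡ 637^2 = 405769 ≡ 1039 (mod 1499)
702^36 = 702^32 · 702^4 ≡ 1039 · 1278 ≡ 1227 (mod 1499).

1227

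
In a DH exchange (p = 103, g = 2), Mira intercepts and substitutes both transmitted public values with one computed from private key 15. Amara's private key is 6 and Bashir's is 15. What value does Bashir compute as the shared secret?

72

Bashir receives Mira's public value M = 2^15 mod 103 instead of the honest one.
2^1 ≡ 2 (mod 103)
2^2 = (2^1)^2 ≡ 2^2 = 4 ≡ 4 (mod 103)
2^4 = (2^2)^2 ≡ 4^2 = 16 ≡ 16 (mod 103)
2^8 = (2^4)^2 ≡ 16^2 = 256 ≡ 50 (mod 103)
2^15 = 2^8 · 2^4 · 2^2 · 2^1 ≡ 50 · 16 · 4 · 2 ≡ 14 (mod 103).
So M = 14. Bashir computes K = M^15 mod 103.
14^1 ≡ 14 (mod 103)
14^2 = (14^1)^2 ≡ 14^2 = 196 ≡ 93 (mod 103)
14^4 = (14^2)^2 ≡ 93^2 = 8649 ≡ 100 (mod 103)
14^8 = (14^4)^2 ≡ 100^2 = 10000 ≡ 9 (mod 103)
14^15 = 14^8 · 14^4 · 14^2 · 14^1 ≡ 9 · 100 · 93 · 14 ≡ 72 (mod 103).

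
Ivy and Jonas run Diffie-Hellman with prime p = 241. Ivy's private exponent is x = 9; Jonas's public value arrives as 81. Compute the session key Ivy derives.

Shared key K = 81^9 mod 241.
81^1 ≡ 81 (mod 241)
81^2 = (81^1)^2 ≡ 81^2 = 6561 ≡ 54 (mod 241)
81^4 = (81^2)^2 ≡ 54^2 = 2916 ≡ 24 (mod 241)
81^8 = (81^4)^2 ≡ 24^2 = 576 ≡ 94 (mod 241)
81^9 = 81^8 · 81^1 ≡ 94 · 81 ≡ 143 (mod 241).

143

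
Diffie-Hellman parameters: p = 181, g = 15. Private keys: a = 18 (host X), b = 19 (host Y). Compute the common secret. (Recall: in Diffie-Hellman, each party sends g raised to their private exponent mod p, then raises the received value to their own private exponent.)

Host X sends A = g^a mod p = 15^18 mod 181.
15^1 ≡ 15 (mod 181)
15^2 = (15^1)^2 ≡ 15^2 = 225 ≡ 44 (mod 181)
15^4 = (15^2)^2 ≡ 44^2 = 1936 ≡ 126 (mod 181)
15^8 = (15^4)^2 ≡ 126^2 = 15876 ≡ 129 (mod 181)
15^16 = (15^8)^2 ≡ 129^2 = 16641 ≡ 170 (mod 181)
15^18 = 15^16 · 15^2 ≡ 170 · 44 ≡ 59 (mod 181).
So A = 59. Host Y then computes K = A^b mod p = 59^19 mod 181.
59^1 ≡ 59 (mod 181)
59^2 = (59^1)^2 ≡ 59^2 = 3481 ≡ 42 (mod 181)
59^4 = (59^2)^2 ≡ 42^2 = 1764 ≡ 135 (mod 181)
59^8 = (59^4)^2 ≡ 135^2 = 18225 ≡ 125 (mod 181)
59^16 = (59^8)^2 ≡ 125^2 = 15625 ≡ 59 (mod 181)
59^19 = 59^16 · 59^2 · 59^1 ≡ 59 · 42 · 59 ≡ 135 (mod 181).

135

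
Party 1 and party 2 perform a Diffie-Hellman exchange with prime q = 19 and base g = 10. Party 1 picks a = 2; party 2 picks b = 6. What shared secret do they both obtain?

Party 2 sends B = g^b mod q = 10^6 mod 19.
10^1 ≡ 10 (mod 19)
10^2 = (10^1)^2 ≡ 10^2 = 100 ≡ 5 (mod 19)
10^4 = (10^2)^2 ≡ 5^2 = 25 ≡ 6 (mod 19)
10^6 = 10^4 · 10^2 ≡ 6 · 5 ≡ 11 (mod 19).
So B = 11. Party 1 then computes K = B^a mod q = 11^2 mod 19.
11^1 ≡ 11 (mod 19)
11^2 = (11^1)^2 ≡ 11^2 = 121 ≡ 7 (mod 19)

7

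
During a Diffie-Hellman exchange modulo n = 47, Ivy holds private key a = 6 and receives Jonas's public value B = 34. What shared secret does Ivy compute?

3

Shared key K = 34^6 mod 47.
34^1 ≡ 34 (mod 47)
34^2 = (34^1)^2 ≡ 34^2 = 1156 ≡ 28 (mod 47)
34^4 = (34^2)^2 ≡ 28^2 = 784 ≡ 32 (mod 47)
34^6 = 34^4 · 34^2 ≡ 32 · 28 ≡ 3 (mod 47).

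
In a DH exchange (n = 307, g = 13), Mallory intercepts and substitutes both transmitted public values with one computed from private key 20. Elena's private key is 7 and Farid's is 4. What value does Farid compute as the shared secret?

Farid receives Mallory's public value M = 13^20 mod 307 instead of the honest one.
13^1 ≡ 13 (mod 307)
13^2 = (13^1)^2 ≡ 13^2 = 169 ≡ 169 (mod 307)
13^4 = (13^2)^2 ≡ 169^2 = 28561 ≡ 10 (mod 307)
13^8 = (13^4)^2 ≡ 10^2 = 100 ≡ 100 (mod 307)
13^16 = (13^8)^2 ≡ 100^2 = 10000 ≡ 176 (mod 307)
13^20 = 13^16 · 13^4 ≡ 176 · 10 ≡ 225 (mod 307).
So M = 225. Farid computes K = M^4 mod 307.
225^1 ≡ 225 (mod 307)
225^2 = (225^1)^2 ≡ 225^2 = 50625 ≡ 277 (mod 307)
225^4 = (225^2)^2 ≡ 277^2 = 76729 ≡ 286 (mod 307)

286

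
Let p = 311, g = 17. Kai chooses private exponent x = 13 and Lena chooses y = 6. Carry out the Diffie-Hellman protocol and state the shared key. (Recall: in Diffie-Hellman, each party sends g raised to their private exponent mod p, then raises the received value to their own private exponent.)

268

Kai sends A = g^x mod p = 17^13 mod 311.
17^1 ≡ 17 (mod 311)
17^2 = (17^1)^2 ≡ 17^2 = 289 ≡ 289 (mod 311)
17^4 = (17^2)^2 ≡ 289^2 = 83521 ≡ 173 (mod 311)
17^8 = (17^4)^2 ≡ 173^2 = 29929 ≡ 73 (mod 311)
17^13 = 17^8 · 17^4 · 17^1 ≡ 73 · 173 · 17 ≡ 103 (mod 311).
So A = 103. Lena then computes K = A^y mod p = 103^6 mod 311.
103^1 ≡ 103 (mod 311)
103^2 = (103^1)^2 ≡ 103^2 = 10609 ≡ 35 (mod 311)
103^4 = (103^2)^2 ≡ 35^2 = 1225 ≡ 292 (mod 311)
103^6 = 103^4 · 103^2 ≡ 292 · 35 ≡ 268 (mod 311).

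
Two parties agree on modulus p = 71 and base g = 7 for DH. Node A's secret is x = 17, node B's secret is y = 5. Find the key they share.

23

Node A sends A = g^x mod p = 7^17 mod 71.
7^1 ≡ 7 (mod 71)
7^2 = (7^1)^2 ≡ 7^2 = 49 ≡ 49 (mod 71)
7^4 = (7^2)^2 ≡ 49^2 = 2401 ≡ 58 (mod 71)
7^8 = (7^4)^2 ≡ 58^2 = 3364 ≡ 27 (mod 71)
7^16 = (7^8)^2 ≡ 27^2 = 729 ≡ 19 (mod 71)
7^17 = 7^16 · 7^1 ≡ 19 · 7 ≡ 62 (mod 71).
So A = 62. Node B then computes K = A^y mod p = 62^5 mod 71.
62^1 ≡ 62 (mod 71)
62^2 = (62^1)^2 ≡ 62^2 = 3844 ≡ 10 (mod 71)
62^4 = (62^2)^2 ≡ 10^2 = 100 ≡ 29 (mod 71)
62^5 = 62^4 · 62^1 ≡ 29 · 62 ≡ 23 (mod 71).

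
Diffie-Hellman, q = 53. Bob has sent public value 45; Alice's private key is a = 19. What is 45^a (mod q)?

21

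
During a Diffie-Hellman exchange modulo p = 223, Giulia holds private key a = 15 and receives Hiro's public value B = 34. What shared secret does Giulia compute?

Shared key K = 34^15 mod 223.
34^1 ≡ 34 (mod 223)
34^2 = (34^1)^2 ≡ 34^2 = 1156 ≡ 41 (mod 223)
34^4 = (34^2)^2 ≡ 41^2 = 1681 ≡ 120 (mod 223)
34^8 = (34^4)^2 ≡ 120^2 = 14400 ≡ 128 (mod 223)
34^15 = 34^8 · 34^4 · 34^2 · 34^1 ≡ 128 · 120 · 41 · 34 ≡ 49 (mod 223).

49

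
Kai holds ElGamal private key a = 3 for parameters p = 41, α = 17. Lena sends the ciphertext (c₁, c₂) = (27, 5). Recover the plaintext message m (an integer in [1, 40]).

29

Shared mask s = c₁^a mod p = 27^3 mod 41.
27^1 ≡ 27 (mod 41)
27^2 = (27^1)^2 ≡ 27^2 = 729 ≡ 32 (mod 41)
27^3 = 27^2 · 27^1 ≡ 32 · 27 ≡ 3 (mod 41).
So s = 3; s⁻¹ ≡ 14 (mod 41).
m = c₂ · s⁻¹ mod 41 = 5 · 14 mod 41 = 29.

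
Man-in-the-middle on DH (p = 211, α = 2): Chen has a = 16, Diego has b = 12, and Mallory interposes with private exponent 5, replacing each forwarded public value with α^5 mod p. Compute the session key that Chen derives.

Chen receives Mallory's public value M = 2^5 mod 211 instead of the honest one.
2^1 ≡ 2 (mod 211)
2^2 = (2^1)^2 ≡ 2^2 = 4 ≡ 4 (mod 211)
2^4 = (2^2)^2 ≡ 4^2 = 16 ≡ 16 (mod 211)
2^5 = 2^4 · 2^1 ≡ 16 · 2 ≡ 32 (mod 211).
So M = 32. Chen computes K = M^16 mod 211.
32^1 ≡ 32 (mod 211)
32^2 = (32^1)^2 ≡ 32^2 = 1024 ≡ 180 (mod 211)
32^4 = (32^2)^2 ≡ 180^2 = 32400 ≡ 117 (mod 211)
32^8 = (32^4)^2 ≡ 117^2 = 13689 ≡ 185 (mod 211)
32^16 = (32^8)^2 ≡ 185^2 = 34225 ≡ 43 (mod 211)

43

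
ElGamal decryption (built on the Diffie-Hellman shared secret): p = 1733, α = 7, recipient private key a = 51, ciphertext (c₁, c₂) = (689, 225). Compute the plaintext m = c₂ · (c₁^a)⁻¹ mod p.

429

Shared mask s = c₁^a mod p = 689^51 mod 1733.
689^1 ≡ 689 (mod 1733)
689^2 = (689^1)^2 ≡ 689^2 = 474721 ≡ 1612 (mod 1733)
689^4 = (689^2)^2 ≡ 1612^2 = 2598544 ≡ 777 (mod 1733)
689^8 = (689^4)^2 ≡ 777^2 = 603729 ≡ 645 (mod 1733)
689^16 = (689^8)^2 ≡ 645^2 = 416025 ≡ 105 (mod 1733)
689^32 = (689^16)^2 ≡ 105^2 = 11025 ≡ 627 (mod 1733)
689^51 = 689^32 · 689^16 · 689^2 · 689^1 ≡ 627 · 105 · 1612 · 689 ≡ 49 (mod 1733).
So s = 49; s⁻¹ ≡ 672 (mod 1733).
m = c₂ · s⁻¹ mod 1733 = 225 · 672 mod 1733 = 429.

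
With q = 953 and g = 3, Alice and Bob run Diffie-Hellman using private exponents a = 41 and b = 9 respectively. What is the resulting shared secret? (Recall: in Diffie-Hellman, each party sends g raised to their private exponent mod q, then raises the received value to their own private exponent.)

Bob sends B = g^b mod q = 3^9 mod 953.
3^1 ≡ 3 (mod 953)
3^2 = (3^1)^2 ≡ 3^2 = 9 ≡ 9 (mod 953)
3^4 = (3^2)^2 ≡ 9^2 = 81 ≡ 81 (mod 953)
3^8 = (3^4)^2 ≡ 81^2 = 6561 ≡ 843 (mod 953)
3^9 = 3^8 · 3^1 ≡ 843 · 3 ≡ 623 (mod 953).
So B = 623. Alice then computes K = B^a mod q = 623^41 mod 953.
623^1 ≡ 623 (mod 953)
623^2 = (623^1)^2 ≡ 623^2 = 388129 ≡ 258 (mod 953)
623^4 = (623^2)^2 ≡ 258^2 = 66564 ≡ 807 (mod 953)
623^8 = (623^4)^2 ≡ 807^2 = 651249 ≡ 350 (mod 953)
623^16 = (623^8)^2 ≡ 350^2 = 122500 ≡ 516 (mod 953)
623^32 = (623^16)^2 ≡ 516^2 = 266256 ≡ 369 (mod 953)
623^41 = 623^32 · 623^8 · 623^1 ≡ 369 · 350 · 623 ≡ 566 (mod 953).

566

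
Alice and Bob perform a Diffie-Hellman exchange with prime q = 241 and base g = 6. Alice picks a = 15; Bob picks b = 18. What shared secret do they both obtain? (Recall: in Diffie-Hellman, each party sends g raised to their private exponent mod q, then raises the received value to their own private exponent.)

240

Bob sends B = g^b mod q = 6^18 mod 241.
6^1 ≡ 6 (mod 241)
6^2 = (6^1)^2 ≡ 6^2 = 36 ≡ 36 (mod 241)
6^4 = (6^2)^2 ≡ 36^2 = 1296 ≡ 91 (mod 241)
6^8 = (6^4)^2 ≡ 91^2 = 8281 ≡ 87 (mod 241)
6^16 = (6^8)^2 ≡ 87^2 = 7569 ≡ 98 (mod 241)
6^18 = 6^16 · 6^2 ≡ 98 · 36 ≡ 154 (mod 241).
So B = 154. Alice then computes K = B^a mod q = 154^15 mod 241.
154^1 ≡ 154 (mod 241)
154^2 = (154^1)^2 ≡ 154^2 = 23716 ≡ 98 (mod 241)
154^4 = (154^2)^2 ≡ 98^2 = 9604 ≡ 205 (mod 241)
154^8 = (154^4)^2 ≡ 205^2 = 42025 ≡ 91 (mod 241)
154^15 = 154^8 · 154^4 · 154^2 · 154^1 ≡ 91 · 205 · 98 · 154 ≡ 240 (mod 241).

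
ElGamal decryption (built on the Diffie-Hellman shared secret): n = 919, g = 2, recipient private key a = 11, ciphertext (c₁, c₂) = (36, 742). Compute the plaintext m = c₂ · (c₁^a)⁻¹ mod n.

Shared mask s = c₁^a mod n = 36^11 mod 919.
36^1 ≡ 36 (mod 919)
36^2 = (36^1)^2 ≡ 36^2 = 1296 ≡ 377 (mod 919)
36^4 = (36^2)^2 ≡ 377^2 = 142129 ≡ 603 (mod 919)
36^8 = (36^4)^2 ≡ 603^2 = 363609 ≡ 604 (mod 919)
36^11 = 36^8 · 36^2 · 36^1 ≡ 604 · 377 · 36 ≡ 8 (mod 919).
So s = 8; s⁻¹ ≡ 115 (mod 919).
m = c₂ · s⁻¹ mod 919 = 742 · 115 mod 919 = 782.

782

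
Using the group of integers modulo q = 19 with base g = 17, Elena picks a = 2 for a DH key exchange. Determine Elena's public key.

Public value = 17^2 mod 19.
17^1 ≡ 17 (mod 19)
17^2 = (17^1)^2 ≡ 17^2 = 289 ≡ 4 (mod 19)

4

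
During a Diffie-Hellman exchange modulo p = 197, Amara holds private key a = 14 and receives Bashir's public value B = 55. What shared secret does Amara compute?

191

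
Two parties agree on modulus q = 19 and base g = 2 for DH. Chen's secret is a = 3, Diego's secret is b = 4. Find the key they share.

11

Diego sends B = g^b mod q = 2^4 mod 19.
2^1 ≡ 2 (mod 19)
2^2 = (2^1)^2 ≡ 2^2 = 4 ≡ 4 (mod 19)
2^4 = (2^2)^2 ≡ 4^2 = 16 ≡ 16 (mod 19)
So B = 16. Chen then computes K = B^a mod q = 16^3 mod 19.
16^1 ≡ 16 (mod 19)
16^2 = (16^1)^2 ≡ 16^2 = 256 ≡ 9 (mod 19)
16^3 = 16^2 · 16^1 ≡ 9 · 16 ≡ 11 (mod 19).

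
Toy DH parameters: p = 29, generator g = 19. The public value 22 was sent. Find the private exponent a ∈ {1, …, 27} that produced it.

Try successive powers of 19 modulo 29:
19^1 ≡ 19
19^2 ≡ 13
19^3 ≡ 15
19^4 ≡ 24
19^5 ≡ 21
19^6 ≡ 22
Found: a = 6.

6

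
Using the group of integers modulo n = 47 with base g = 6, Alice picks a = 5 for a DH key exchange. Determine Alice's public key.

Public value = 6^5 mod 47.
6^1 ≡ 6 (mod 47)
6^2 = (6^1)^2 ≡ 6^2 = 36 ≡ 36 (mod 47)
6^4 = (6^2)^2 ≡ 36^2 = 1296 ≡ 27 (mod 47)
6^5 = 6^4 · 6^1 ≡ 27 · 6 ≡ 21 (mod 47).

21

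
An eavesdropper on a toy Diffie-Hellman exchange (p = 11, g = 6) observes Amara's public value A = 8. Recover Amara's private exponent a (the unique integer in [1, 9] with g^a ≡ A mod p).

Try successive powers of 6 modulo 11:
6^1 ≡ 6
6^2 ≡ 3
6^3 ≡ 7
6^4 ≡ 9
6^5 ≡ 10
6^6 ≡ 5
6^7 ≡ 8
Found: a = 7.

7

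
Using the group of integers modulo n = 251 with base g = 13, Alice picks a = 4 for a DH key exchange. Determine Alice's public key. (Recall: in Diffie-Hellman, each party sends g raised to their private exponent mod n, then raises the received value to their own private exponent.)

Public value = 13^4 mod 251.
13^1 ≡ 13 (mod 251)
13^2 = (13^1)^2 ≡ 13^2 = 169 ≡ 169 (mod 251)
13^4 = (13^2)^2 ≡ 169^2 = 28561 ≡ 198 (mod 251)

198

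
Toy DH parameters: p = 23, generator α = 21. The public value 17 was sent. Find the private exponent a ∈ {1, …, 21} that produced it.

Try successive powers of 21 modulo 23:
21^1 ≡ 21
21^2 ≡ 4
21^3 ≡ 15
21^4 ≡ 16
21^5 ≡ 14
21^6 ≡ 18
21^7 ≡ 10
21^8 ≡ 3
21^9 ≡ 17
Found: a = 9.

9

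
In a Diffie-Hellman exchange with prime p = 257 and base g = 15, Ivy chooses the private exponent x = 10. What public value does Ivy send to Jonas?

Public value = 15^10 mod 257.
15^1 ≡ 15 (mod 257)
15^2 = (15^1)^2 ≡ 15^2 = 225 ≡ 225 (mod 257)
15^4 = (15^2)^2 ≡ 225^2 = 50625 ≡ 253 (mod 257)
15^8 = (15^4)^2 ≡ 253^2 = 64009 ≡ 16 (mod 257)
15^10 = 15^8 · 15^2 ≡ 16 · 225 ≡ 2 (mod 257).

2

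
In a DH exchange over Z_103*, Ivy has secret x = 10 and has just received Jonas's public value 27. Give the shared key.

Shared key K = 27^10 mod 103.
27^1 ≡ 27 (mod 103)
27^2 = (27^1)^2 ≡ 27^2 = 729 ≡ 8 (mod 103)
27^4 = (27^2)^2 ≡ 8^2 = 64 ≡ 64 (mod 103)
27^8 = (27^4)^2 ≡ 64^2 = 4096 ≡ 79 (mod 103)
27^10 = 27^8 · 27^2 ≡ 79 · 8 ≡ 14 (mod 103).

14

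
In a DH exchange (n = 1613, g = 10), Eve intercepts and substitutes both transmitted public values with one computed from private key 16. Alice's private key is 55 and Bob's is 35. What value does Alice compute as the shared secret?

225

Alice receives Eve's public value M = 10^16 mod 1613 instead of the honest one.
10^1 ≡ 10 (mod 1613)
10^2 = (10^1)^2 ≡ 10^2 = 100 ≡ 100 (mod 1613)
10^4 = (10^2)^2 ≡ 100^2 = 10000 ≡ 322 (mod 1613)
10^8 = (10^4)^2 ≡ 322^2 = 103684 ≡ 452 (mod 1613)
10^16 = (10^8)^2 ≡ 452^2 = 204304 ≡ 1066 (mod 1613)
So M = 1066. Alice computes K = M^55 mod 1613.
1066^1 ≡ 1066 (mod 1613)
1066^2 = (1066^1)^2 ≡ 1066^2 = 1136356 ≡ 804 (mod 1613)
1066^4 = (1066^2)^2 ≡ 804^2 = 646416 ≡ 1216 (mod 1613)
1066^8 = (1066^4)^2 ≡ 1216^2 = 1478656 ≡ 1148 (mod 1613)
1066^16 = (1066^8)^2 ≡ 1148^2 = 1317904 ≡ 83 (mod 1613)
1066^32 = (1066^16)^2 ≡ 83^2 = 6889 ≡ 437 (mod 1613)
1066^55 = 1066^32 · 1066^16 · 1066^4 · 1066^2 · 1066^1 ≡ 437 · 83 · 1216 · 804 · 1066 ≡ 225 (mod 1613).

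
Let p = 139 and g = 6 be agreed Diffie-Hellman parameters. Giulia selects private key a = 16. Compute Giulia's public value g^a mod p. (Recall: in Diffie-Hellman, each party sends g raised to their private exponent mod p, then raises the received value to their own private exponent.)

125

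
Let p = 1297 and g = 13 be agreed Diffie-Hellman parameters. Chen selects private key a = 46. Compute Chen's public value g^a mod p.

64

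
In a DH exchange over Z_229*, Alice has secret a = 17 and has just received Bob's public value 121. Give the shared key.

Shared key K = 121^17 mod 229.
121^1 ≡ 121 (mod 229)
121^2 = (121^1)^2 ≡ 121^2 = 14641 ≡ 214 (mod 229)
121^4 = (121^2)^2 ≡ 214^2 = 45796 ≡ 225 (mod 229)
121^8 = (121^4)^2 ≡ 225^2 = 50625 ≡ 16 (mod 229)
121^16 = (121^8)^2 ≡ 16^2 = 256 ≡ 27 (mod 229)
121^17 = 121^16 · 121^1 ≡ 27 · 121 ≡ 61 (mod 229).

61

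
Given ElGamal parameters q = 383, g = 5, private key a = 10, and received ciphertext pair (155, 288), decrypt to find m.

186

Shared mask s = c₁^a mod q = 155^10 mod 383.
155^1 ≡ 155 (mod 383)
155^2 = (155^1)^2 ≡ 155^2 = 24025 ≡ 279 (mod 383)
155^4 = (155^2)^2 ≡ 279^2 = 77841 ≡ 92 (mod 383)
155^8 = (155^4)^2 ≡ 92^2 = 8464 ≡ 38 (mod 383)
155^10 = 155^8 · 155^2 ≡ 38 · 279 ≡ 261 (mod 383).
So s = 261; s⁻¹ ≡ 248 (mod 383).
m = c₂ · s⁻¹ mod 383 = 288 · 248 mod 383 = 186.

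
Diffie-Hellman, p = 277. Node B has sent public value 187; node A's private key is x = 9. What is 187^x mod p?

102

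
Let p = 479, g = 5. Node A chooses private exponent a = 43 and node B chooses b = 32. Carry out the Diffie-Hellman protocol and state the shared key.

350

Node B sends B = g^b mod p = 5^32 mod 479.
5^1 ≡ 5 (mod 479)
5^2 = (5^1)^2 ≡ 5^2 = 25 ≡ 25 (mod 479)
5^4 = (5^2)^2 ≡ 25^2 = 625 ≡ 146 (mod 479)
5^8 = (5^4)^2 ≡ 146^2 = 21316 ≡ 240 (mod 479)
5^16 = (5^8)^2 ≡ 240^2 = 57600 ≡ 120 (mod 479)
5^32 = (5^16)^2 ≡ 120^2 = 14400 ≡ 30 (mod 479)
So B = 30. Node A then computes K = B^a mod p = 30^43 mod 479.
30^1 ≡ 30 (mod 479)
30^2 = (30^1)^2 ≡ 30^2 = 900 ≡ 421 (mod 479)
30^4 = (30^2)^2 ≡ 421^2 = 177241 ≡ 11 (mod 479)
30^8 = (30^4)^2 ≡ 11^2 = 121 ≡ 121 (mod 479)
30^16 = (30^8)^2 ≡ 121^2 = 14641 ≡ 271 (mod 479)
30^32 = (30^16)^2 ≡ 271^2 = 73441 ≡ 154 (mod 479)
30^43 = 30^32 · 30^8 · 30^2 · 30^1 ≡ 154 · 121 · 421 · 30 ≡ 350 (mod 479).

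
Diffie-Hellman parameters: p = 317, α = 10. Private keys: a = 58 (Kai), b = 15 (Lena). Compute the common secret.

10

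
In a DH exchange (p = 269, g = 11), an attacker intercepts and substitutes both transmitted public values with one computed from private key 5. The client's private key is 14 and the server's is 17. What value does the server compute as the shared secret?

43

The server receives an attacker's public value M = 11^5 mod 269 instead of the honest one.
11^1 ≡ 11 (mod 269)
11^2 = (11^1)^2 ≡ 11^2 = 121 ≡ 121 (mod 269)
11^4 = (11^2)^2 ≡ 121^2 = 14641 ≡ 115 (mod 269)
11^5 = 11^4 · 11^1 ≡ 115 · 11 ≡ 189 (mod 269).
So M = 189. The server computes K = M^17 mod 269.
189^1 ≡ 189 (mod 269)
189^2 = (189^1)^2 ≡ 189^2 = 35721 ≡ 213 (mod 269)
189^4 = (189^2)^2 ≡ 213^2 = 45369 ≡ 177 (mod 269)
189^8 = (189^4)^2 ≡ 177^2 = 31329 ≡ 125 (mod 269)
189^16 = (189^8)^2 ≡ 125^2 = 15625 ≡ 23 (mod 269)
189^17 = 189^16 · 189^1 ≡ 23 · 189 ≡ 43 (mod 269).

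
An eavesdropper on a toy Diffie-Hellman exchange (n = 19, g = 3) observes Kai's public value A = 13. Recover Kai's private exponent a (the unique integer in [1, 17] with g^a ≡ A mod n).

17

Try successive powers of 3 modulo 19:
3^1 ≡ 3
3^2 ≡ 9
3^3 ≡ 8
3^4 ≡ 5
3^5 ≡ 15
3^6 ≡ 7
3^7 ≡ 2
3^8 ≡ 6
3^9 ≡ 18
3^10 ≡ 16
3^11 ≡ 10
3^12 ≡ 11
3^13 ≡ 14
3^14 ≡ 4
3^15 ≡ 12
3^16 ≡ 17
3^17 ≡ 13
Found: a = 17.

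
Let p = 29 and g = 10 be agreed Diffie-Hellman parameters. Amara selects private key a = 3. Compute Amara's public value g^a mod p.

14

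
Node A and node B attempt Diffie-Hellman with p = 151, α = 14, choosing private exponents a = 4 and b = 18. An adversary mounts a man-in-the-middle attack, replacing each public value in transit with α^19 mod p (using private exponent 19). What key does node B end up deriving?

Node B receives an adversary's public value M = 14^19 mod 151 instead of the honest one.
14^1 ≡ 14 (mod 151)
14^2 = (14^1)^2 ≡ 14^2 = 196 ≡ 45 (mod 151)
14^4 = (14^2)^2 ≡ 45^2 = 2025 ≡ 62 (mod 151)
14^8 = (14^4)^2 ≡ 62^2 = 3844 ≡ 69 (mod 151)
14^16 = (14^8)^2 ≡ 69^2 = 4761 ≡ 80 (mod 151)
14^19 = 14^16 · 14^2 · 14^1 ≡ 80 · 45 · 14 ≡ 117 (mod 151).
So M = 117. Node B computes K = M^18 mod 151.
117^1 ≡ 117 (mod 151)
117^2 = (117^1)^2 ≡ 117^2 = 13689 ≡ 99 (mod 151)
117^4 = (117^2)^2 ≡ 99^2 = 9801 ≡ 137 (mod 151)
117^8 = (117^4)^2 ≡ 137^2 = 18769 ≡ 45 (mod 151)
117^16 = (117^8)^2 ≡ 45^2 = 2025 ≡ 62 (mod 151)
117^18 = 117^16 · 117^2 ≡ 62 · 99 ≡ 98 (mod 151).

98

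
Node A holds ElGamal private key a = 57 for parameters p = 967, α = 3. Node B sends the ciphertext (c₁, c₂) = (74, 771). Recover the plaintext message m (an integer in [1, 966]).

953

Shared mask s = c₁^a mod p = 74^57 mod 967.
74^1 ≡ 74 (mod 967)
74^2 = (74^1)^2 ≡ 74^2 = 5476 ≡ 641 (mod 967)
74^4 = (74^2)^2 ≡ 641^2 = 410881 ≡ 873 (mod 967)
74^8 = (74^4)^2 ≡ 873^2 = 762129 ≡ 133 (mod 967)
74^16 = (74^8)^2 ≡ 133^2 = 17689 ≡ 283 (mod 967)
74^32 = (74^16)^2 ≡ 283^2 = 80089 ≡ 795 (mod 967)
74^57 = 74^32 · 74^16 · 74^8 · 74^1 ≡ 795 · 283 · 133 · 74 ≡ 14 (mod 967).
So s = 14; s⁻¹ ≡ 898 (mod 967).
m = c₂ · s⁻¹ mod 967 = 771 · 898 mod 967 = 953.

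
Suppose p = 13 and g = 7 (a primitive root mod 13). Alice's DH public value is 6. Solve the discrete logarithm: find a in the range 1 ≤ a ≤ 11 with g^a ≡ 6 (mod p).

7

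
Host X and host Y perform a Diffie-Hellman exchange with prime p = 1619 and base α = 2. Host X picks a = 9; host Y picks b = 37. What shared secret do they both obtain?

1277

Host Y sends B = α^b mod p = 2^37 mod 1619.
2^1 ≡ 2 (mod 1619)
2^2 = (2^1)^2 ≡ 2^2 = 4 ≡ 4 (mod 1619)
2^4 = (2^2)^2 ≡ 4^2 = 16 ≡ 16 (mod 1619)
2^8 = (2^4)^2 ≡ 16^2 = 256 ≡ 256 (mod 1619)
2^16 = (2^8)^2 ≡ 256^2 = 65536 ≡ 776 (mod 1619)
2^32 = (2^16)^2 ≡ 776^2 = 602176 ≡ 1527 (mod 1619)
2^37 = 2^32 · 2^4 · 2^1 ≡ 1527 · 16 · 2 ≡ 294 (mod 1619).
So B = 294. Host X then computes K = B^a mod p = 294^9 mod 1619.
294^1 ≡ 294 (mod 1619)
294^2 = (294^1)^2 ≡ 294^2 = 86436 ≡ 629 (mod 1619)
294^4 = (294^2)^2 ≡ 629^2 = 395641 ≡ 605 (mod 1619)
294^8 = (294^4)^2 ≡ 605^2 = 366025 ≡ 131 (mod 1619)
294^9 = 294^8 · 294^1 ≡ 131 · 294 ≡ 1277 (mod 1619).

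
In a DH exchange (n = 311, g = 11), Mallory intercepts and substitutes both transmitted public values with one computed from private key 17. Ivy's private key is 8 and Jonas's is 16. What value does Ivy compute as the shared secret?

Ivy receives Mallory's public value M = 11^17 mod 311 instead of the honest one.
11^1 ≡ 11 (mod 311)
11^2 = (11^1)^2 ≡ 11^2 = 121 ≡ 121 (mod 311)
11^4 = (11^2)^2 ≡ 121^2 = 14641 ≡ 24 (mod 311)
11^8 = (11^4)^2 ≡ 24^2 = 576 ≡ 265 (mod 311)
11^16 = (11^8)^2 ≡ 265^2 = 70225 ≡ 250 (mod 311)
11^17 = 11^16 · 11^1 ≡ 250 · 11 ≡ 262 (mod 311).
So M = 262. Ivy computes K = M^8 mod 311.
262^1 ≡ 262 (mod 311)
262^2 = (262^1)^2 ≡ 262^2 = 68644 ≡ 224 (mod 311)
262^4 = (262^2)^2 ≡ 224^2 = 50176 ≡ 105 (mod 311)
262^8 = (262^4)^2 ≡ 105^2 = 11025 ≡ 140 (mod 311)

140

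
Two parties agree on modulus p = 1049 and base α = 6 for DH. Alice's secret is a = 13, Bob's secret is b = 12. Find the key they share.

Bob sends B = α^b mod p = 6^12 mod 1049.
6^1 ≡ 6 (mod 1049)
6^2 = (6^1)^2 ≡ 6^2 = 36 ≡ 36 (mod 1049)
6^4 = (6^2)^2 ≡ 36^2 = 1296 ≡ 247 (mod 1049)
6^8 = (6^4)^2 ≡ 247^2 = 61009 ≡ 167 (mod 1049)
6^12 = 6^8 · 6^4 ≡ 167 · 247 ≡ 338 (mod 1049).
So B = 338. Alice then computes K = B^a mod p = 338^13 mod 1049.
338^1 ≡ 338 (mod 1049)
338^2 = (338^1)^2 ≡ 338^2 = 114244 ≡ 952 (mod 1049)
338^4 = (338^2)^2 ≡ 952^2 = 906304 ≡ 1017 (mod 1049)
338^8 = (338^4)^2 ≡ 1017^2 = 1034289 ≡ 1024 (mod 1049)
338^13 = 338^8 · 338^4 · 338^1 ≡ 1024 · 1017 · 338 ≡ 807 (mod 1049).

807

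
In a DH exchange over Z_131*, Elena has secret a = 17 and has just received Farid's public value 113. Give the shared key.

Shared key K = 113^17 mod 131.
113^1 ≡ 113 (mod 131)
113^2 = (113^1)^2 ≡ 113^2 = 12769 ≡ 62 (mod 131)
113^4 = (113^2)^2 ≡ 62^2 = 3844 ≡ 45 (mod 131)
113^8 = (113^4)^2 ≡ 45^2 = 2025 ≡ 60 (mod 131)
113^16 = (113^8)^2 ≡ 60^2 = 3600 ≡ 63 (mod 131)
113^17 = 113^16 · 113^1 ≡ 63 · 113 ≡ 45 (mod 131).

45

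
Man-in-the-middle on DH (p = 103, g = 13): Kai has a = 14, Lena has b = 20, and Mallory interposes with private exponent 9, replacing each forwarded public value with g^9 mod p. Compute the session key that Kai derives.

93

Kai receives Mallory's public value M = 13^9 mod 103 instead of the honest one.
13^1 ≡ 13 (mod 103)
13^2 = (13^1)^2 ≡ 13^2 = 169 ≡ 66 (mod 103)
13^4 = (13^2)^2 ≡ 66^2 = 4356 ≡ 30 (mod 103)
13^8 = (13^4)^2 ≡ 30^2 = 900 ≡ 76 (mod 103)
13^9 = 13^8 · 13^1 ≡ 76 · 13 ≡ 61 (mod 103).
So M = 61. Kai computes K = M^14 mod 103.
61^1 ≡ 61 (mod 103)
61^2 = (61^1)^2 ≡ 61^2 = 3721 ≡ 13 (mod 103)
61^4 = (61^2)^2 ≡ 13^2 = 169 ≡ 66 (mod 103)
61^8 = (61^4)^2 ≡ 66^2 = 4356 ≡ 30 (mod 103)
61^14 = 61^8 · 61^4 · 61^2 ≡ 30 · 66 · 13 ≡ 93 (mod 103).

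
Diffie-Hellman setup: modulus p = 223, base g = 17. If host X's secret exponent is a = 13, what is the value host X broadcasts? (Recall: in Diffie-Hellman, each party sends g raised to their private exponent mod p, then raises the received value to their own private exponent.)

Public value = 17^13 mod 223.
17^1 ≡ 17 (mod 223)
17^2 = (17^1)^2 ≡ 17^2 = 289 ≡ 66 (mod 223)
17^4 = (17^2)^2 ≡ 66^2 = 4356 ≡ 119 (mod 223)
17^8 = (17^4)^2 ≡ 119^2 = 14161 ≡ 112 (mod 223)
17^13 = 17^8 · 17^4 · 17^1 ≡ 112 · 119 · 17 ≡ 8 (mod 223).

8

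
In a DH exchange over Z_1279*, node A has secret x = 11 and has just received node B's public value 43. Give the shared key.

1152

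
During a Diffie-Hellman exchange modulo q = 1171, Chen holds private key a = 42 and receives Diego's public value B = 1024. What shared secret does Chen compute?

Shared key K = 1024^42 mod 1171.
1024^1 ≡ 1024 (mod 1171)
1024^2 = (1024^1)^2 ≡ 1024^2 = 1048576 ≡ 531 (mod 1171)
1024^4 = (1024^2)^2 ≡ 531^2 = 281961 ≡ 921 (mod 1171)
1024^8 = (1024^4)^2 ≡ 921^2 = 848241 ≡ 437 (mod 1171)
1024^16 = (1024^8)^2 ≡ 437^2 = 190969 ≡ 96 (mod 1171)
1024^32 = (1024^16)^2 ≡ 96^2 = 9216 ≡ 1019 (mod 1171)
1024^42 = 1024^32 · 1024^8 · 1024^2 ≡ 1019 · 437 · 531 ≡ 547 (mod 1171).

547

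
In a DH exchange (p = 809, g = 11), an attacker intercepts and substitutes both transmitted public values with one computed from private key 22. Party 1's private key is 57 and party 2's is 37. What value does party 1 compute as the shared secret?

14

Party 1 receives an attacker's public value M = 11^22 mod 809 instead of the honest one.
11^1 ≡ 11 (mod 809)
11^2 = (11^1)^2 ≡ 11^2 = 121 ≡ 121 (mod 809)
11^4 = (11^2)^2 ≡ 121^2 = 14641 ≡ 79 (mod 809)
11^8 = (11^4)^2 ≡ 79^2 = 6241 ≡ 578 (mod 809)
11^16 = (11^8)^2 ≡ 578^2 = 334084 ≡ 776 (mod 809)
11^22 = 11^16 · 11^4 · 11^2 ≡ 776 · 79 · 121 ≡ 63 (mod 809).
So M = 63. Party 1 computes K = M^57 mod 809.
63^1 ≡ 63 (mod 809)
63^2 = (63^1)^2 ≡ 63^2 = 3969 ≡ 733 (mod 809)
63^4 = (63^2)^2 ≡ 733^2 = 537289 ≡ 113 (mod 809)
63^8 = (63^4)^2 ≡ 113^2 = 12769 ≡ 634 (mod 809)
63^16 = (63^8)^2 ≡ 634^2 = 401956 ≡ 692 (mod 809)
63^32 = (63^16)^2 ≡ 692^2 = 478864 ≡ 745 (mod 809)
63^57 = 63^32 · 63^16 · 63^8 · 63^1 ≡ 745 · 692 · 634 · 63 ≡ 14 (mod 809).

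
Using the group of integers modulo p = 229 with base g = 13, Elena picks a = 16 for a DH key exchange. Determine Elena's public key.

Public value = 13^16 mod 229.
13^1 ≡ 13 (mod 229)
13^2 = (13^1)^2 ≡ 13^2 = 169 ≡ 169 (mod 229)
13^4 = (13^2)^2 ≡ 169^2 = 28561 ≡ 165 (mod 229)
13^8 = (13^4)^2 ≡ 165^2 = 27225 ≡ 203 (mod 229)
13^16 = (13^8)^2 ≡ 203^2 = 41209 ≡ 218 (mod 229)

218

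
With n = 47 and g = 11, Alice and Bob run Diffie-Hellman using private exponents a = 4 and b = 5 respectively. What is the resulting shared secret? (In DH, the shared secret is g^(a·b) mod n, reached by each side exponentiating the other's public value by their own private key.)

25

Bob sends B = g^b mod n = 11^5 mod 47.
11^1 ≡ 11 (mod 47)
11^2 = (11^1)^2 ≡ 11^2 = 121 ≡ 27 (mod 47)
11^4 = (11^2)^2 ≡ 27^2 = 729 ≡ 24 (mod 47)
11^5 = 11^4 · 11^1 ≡ 24 · 11 ≡ 29 (mod 47).
So B = 29. Alice then computes K = B^a mod n = 29^4 mod 47.
29^1 ≡ 29 (mod 47)
29^2 = (29^1)^2 ≡ 29^2 = 841 ≡ 42 (mod 47)
29^4 = (29^2)^2 ≡ 42^2 = 1764 ≡ 25 (mod 47)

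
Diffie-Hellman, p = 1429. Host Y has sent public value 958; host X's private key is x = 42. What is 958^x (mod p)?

1223

Shared key K = 958^42 mod 1429.
958^1 ≡ 958 (mod 1429)
958^2 = (958^1)^2 ≡ 958^2 = 917764 ≡ 346 (mod 1429)
958^4 = (958^2)^2 ≡ 346^2 = 119716 ≡ 1109 (mod 1429)
958^8 = (958^4)^2 ≡ 1109^2 = 1229881 ≡ 941 (mod 1429)
958^16 = (958^8)^2 ≡ 941^2 = 885481 ≡ 930 (mod 1429)
958^32 = (958^16)^2 ≡ 930^2 = 864900 ≡ 355 (mod 1429)
958^42 = 958^32 · 958^8 · 958^2 ≡ 355 · 941 · 346 ≡ 1223 (mod 1429).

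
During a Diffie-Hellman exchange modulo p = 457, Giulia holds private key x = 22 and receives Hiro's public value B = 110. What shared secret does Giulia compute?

Shared key K = 110^22 mod 457.
110^1 ≡ 110 (mod 457)
110^2 = (110^1)^2 ≡ 110^2 = 12100 ≡ 218 (mod 457)
110^4 = (110^2)^2 ≡ 218^2 = 47524 ≡ 453 (mod 457)
110^8 = (110^4)^2 ≡ 453^2 = 205209 ≡ 16 (mod 457)
110^16 = (110^8)^2 ≡ 16^2 = 256 ≡ 256 (mod 457)
110^22 = 110^16 · 110^4 · 110^2 ≡ 256 · 453 · 218 ≡ 241 (mod 457).

241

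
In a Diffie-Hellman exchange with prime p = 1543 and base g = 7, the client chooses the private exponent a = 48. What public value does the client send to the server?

Public value = 7^48 mod 1543.
7^1 ≡ 7 (mod 1543)
7^2 = (7^1)^2 ≡ 7^2 = 49 ≡ 49 (mod 1543)
7^4 = (7^2)^2 ≡ 49^2 = 2401 ≡ 858 (mod 1543)
7^8 = (7^4)^2 ≡ 858^2 = 736164 ≡ 153 (mod 1543)
7^16 = (7^8)^2 ≡ 153^2 = 23409 ≡ 264 (mod 1543)
7^32 = (7^16)^2 ≡ 264^2 = 69696 ≡ 261 (mod 1543)
7^48 = 7^32 · 7^16 ≡ 261 · 264 ≡ 1012 (mod 1543).

1012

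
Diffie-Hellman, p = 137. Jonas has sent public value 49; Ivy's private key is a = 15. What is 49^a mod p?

Shared key K = 49^15 mod 137.
49^1 ≡ 49 (mod 137)
49^2 = (49^1)^2 ≡ 49^2 = 2401 ≡ 72 (mod 137)
49^4 = (49^2)^2 ≡ 72^2 = 5184 ≡ 115 (mod 137)
49^8 = (49^4)^2 ≡ 115^2 = 13225 ≡ 73 (mod 137)
49^15 = 49^8 · 49^4 · 49^2 · 49^1 ≡ 73 · 115 · 72 · 49 ≡ 78 (mod 137).

78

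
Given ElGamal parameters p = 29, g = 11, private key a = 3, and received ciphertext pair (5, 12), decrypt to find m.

11

Shared mask s = c₁^a mod p = 5^3 mod 29.
5^1 ≡ 5 (mod 29)
5^2 = (5^1)^2 ≡ 5^2 = 25 ≡ 25 (mod 29)
5^3 = 5^2 · 5^1 ≡ 25 · 5 ≡ 9 (mod 29).
So s = 9; s⁻¹ ≡ 13 (mod 29).
m = c₂ · s⁻¹ mod 29 = 12 · 13 mod 29 = 11.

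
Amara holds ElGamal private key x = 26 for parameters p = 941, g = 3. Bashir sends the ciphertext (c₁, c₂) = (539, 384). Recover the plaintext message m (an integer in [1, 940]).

Shared mask s = c₁^x mod p = 539^26 mod 941.
539^1 ≡ 539 (mod 941)
539^2 = (539^1)^2 ≡ 539^2 = 290521 ≡ 693 (mod 941)
539^4 = (539^2)^2 ≡ 693^2 = 480249 ≡ 339 (mod 941)
539^8 = (539^4)^2 ≡ 339^2 = 114921 ≡ 119 (mod 941)
539^16 = (539^8)^2 ≡ 119^2 = 14161 ≡ 46 (mod 941)
539^26 = 539^16 · 539^8 · 539^2 ≡ 46 · 119 · 693 ≡ 311 (mod 941).
So s = 311; s⁻¹ ≡ 823 (mod 941).
m = c₂ · s⁻¹ mod 941 = 384 · 823 mod 941 = 797.

797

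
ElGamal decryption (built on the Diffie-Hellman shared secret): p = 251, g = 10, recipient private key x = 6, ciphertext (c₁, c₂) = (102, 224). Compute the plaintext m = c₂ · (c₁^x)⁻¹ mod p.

Shared mask s = c₁^x mod p = 102^6 mod 251.
102^1 ≡ 102 (mod 251)
102^2 = (102^1)^2 ≡ 102^2 = 10404 ≡ 113 (mod 251)
102^4 = (102^2)^2 ≡ 113^2 = 12769 ≡ 219 (mod 251)
102^6 = 102^4 · 102^2 ≡ 219 · 113 ≡ 149 (mod 251).
So s = 149; s⁻¹ ≡ 219 (mod 251).
m = c₂ · s⁻¹ mod 251 = 224 · 219 mod 251 = 111.

111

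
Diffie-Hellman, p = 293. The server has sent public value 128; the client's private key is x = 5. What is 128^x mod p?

Shared key K = 128^5 mod 293.
128^1 ≡ 128 (mod 293)
128^2 = (128^1)^2 ≡ 128^2 = 16384 ≡ 269 (mod 293)
128^4 = (128^2)^2 ≡ 269^2 = 72361 ≡ 283 (mod 293)
128^5 = 128^4 · 128^1 ≡ 283 · 128 ≡ 185 (mod 293).

185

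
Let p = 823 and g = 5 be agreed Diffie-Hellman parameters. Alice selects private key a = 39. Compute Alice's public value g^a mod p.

217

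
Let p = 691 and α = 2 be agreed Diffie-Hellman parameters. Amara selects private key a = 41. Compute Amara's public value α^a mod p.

Public value = 2^41 mod 691.
2^1 ≡ 2 (mod 691)
2^2 = (2^1)^2 ≡ 2^2 = 4 ≡ 4 (mod 691)
2^4 = (2^2)^2 ≡ 4^2 = 16 ≡ 16 (mod 691)
2^8 = (2^4)^2 ≡ 16^2 = 256 ≡ 256 (mod 691)
2^16 = (2^8)^2 ≡ 256^2 = 65536 ≡ 582 (mod 691)
2^32 = (2^16)^2 ≡ 582^2 = 338724 ≡ 134 (mod 691)
2^41 = 2^32 · 2^8 · 2^1 ≡ 134 · 256 · 2 ≡ 199 (mod 691).

199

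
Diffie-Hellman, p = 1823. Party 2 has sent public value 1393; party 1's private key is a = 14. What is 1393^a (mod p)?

1013

Shared key K = 1393^14 mod 1823.
1393^1 ≡ 1393 (mod 1823)
1393^2 = (1393^1)^2 ≡ 1393^2 = 1940449 ≡ 777 (mod 1823)
1393^4 = (1393^2)^2 ≡ 777^2 = 603729 ≡ 316 (mod 1823)
1393^8 = (1393^4)^2 ≡ 316^2 = 99856 ≡ 1414 (mod 1823)
1393^14 = 1393^8 · 1393^4 · 1393^2 ≡ 1414 · 316 · 777 ≡ 1013 (mod 1823).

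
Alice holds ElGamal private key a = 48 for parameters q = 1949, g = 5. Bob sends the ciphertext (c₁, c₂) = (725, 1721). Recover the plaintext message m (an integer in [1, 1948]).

32

Shared mask s = c₁^a mod q = 725^48 mod 1949.
725^1 ≡ 725 (mod 1949)
725^2 = (725^1)^2 ≡ 725^2 = 525625 ≡ 1344 (mod 1949)
725^4 = (725^2)^2 ≡ 1344^2 = 1806336 ≡ 1562 (mod 1949)
725^8 = (725^4)^2 ≡ 1562^2 = 2439844 ≡ 1645 (mod 1949)
725^16 = (725^8)^2 ≡ 1645^2 = 2706025 ≡ 813 (mod 1949)
725^32 = (725^16)^2 ≡ 813^2 = 660969 ≡ 258 (mod 1949)
725^48 = 725^32 · 725^16 ≡ 258 · 813 ≡ 1211 (mod 1949).
So s = 1211; s⁻¹ ≡ 1265 (mod 1949).
m = c₂ · s⁻¹ mod 1949 = 1721 · 1265 mod 1949 = 32.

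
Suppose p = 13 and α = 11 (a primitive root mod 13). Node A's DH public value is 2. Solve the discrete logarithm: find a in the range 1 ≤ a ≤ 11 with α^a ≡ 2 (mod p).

Try successive powers of 11 modulo 13:
11^1 ≡ 11
11^2 ≡ 4
11^3 ≡ 5
11^4 ≡ 3
11^5 ≡ 7
11^6 ≡ 12
11^7 ≡ 2
Found: a = 7.

7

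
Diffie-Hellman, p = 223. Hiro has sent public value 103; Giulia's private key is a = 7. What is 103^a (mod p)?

Shared key K = 103^7 mod 223.
103^1 ≡ 103 (mod 223)
103^2 = (103^1)^2 ≡ 103^2 = 10609 ≡ 128 (mod 223)
103^4 = (103^2)^2 ≡ 128^2 = 16384 ≡ 105 (mod 223)
103^7 = 103^4 · 103^2 · 103^1 ≡ 105 · 128 · 103 ≡ 159 (mod 223).

159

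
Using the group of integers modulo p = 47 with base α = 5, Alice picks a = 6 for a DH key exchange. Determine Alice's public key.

21

Public value = 5^6 (mod 47).
5^1 ≡ 5 (mod 47)
5^2 = (5^1)^2 ≡ 5^2 = 25 ≡ 25 (mod 47)
5^4 = (5^2)^2 ≡ 25^2 = 625 ≡ 14 (mod 47)
5^6 = 5^4 · 5^2 ≡ 14 · 25 ≡ 21 (mod 47).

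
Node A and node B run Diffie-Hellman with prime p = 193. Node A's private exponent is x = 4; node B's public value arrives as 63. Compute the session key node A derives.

Shared key K = 63^4 mod 193.
63^1 ≡ 63 (mod 193)
63^2 = (63^1)^2 ≡ 63^2 = 3969 ≡ 109 (mod 193)
63^4 = (63^2)^2 ≡ 109^2 = 11881 ≡ 108 (mod 193)

108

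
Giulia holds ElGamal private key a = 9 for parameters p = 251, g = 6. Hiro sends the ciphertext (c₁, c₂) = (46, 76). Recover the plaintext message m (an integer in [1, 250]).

103

Shared mask s = c₁^a mod p = 46^9 mod 251.
46^1 ≡ 46 (mod 251)
46^2 = (46^1)^2 ≡ 46^2 = 2116 ≡ 108 (mod 251)
46^4 = (46^2)^2 ≡ 108^2 = 11664 ≡ 118 (mod 251)
46^8 = (46^4)^2 ≡ 118^2 = 13924 ≡ 119 (mod 251)
46^9 = 46^8 · 46^1 ≡ 119 · 46 ≡ 203 (mod 251).
So s = 203; s⁻¹ ≡ 183 (mod 251).
m = c₂ · s⁻¹ mod 251 = 76 · 183 mod 251 = 103.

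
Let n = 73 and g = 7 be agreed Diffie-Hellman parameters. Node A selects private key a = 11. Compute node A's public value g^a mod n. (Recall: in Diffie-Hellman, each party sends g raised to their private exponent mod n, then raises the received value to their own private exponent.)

52

Public value = 7^11 mod 73.
7^1 ≡ 7 (mod 73)
7^2 = (7^1)^2 ≡ 7^2 = 49 ≡ 49 (mod 73)
7^4 = (7^2)^2 ≡ 49^2 = 2401 ≡ 65 (mod 73)
7^8 = (7^4)^2 ≡ 65^2 = 4225 ≡ 64 (mod 73)
7^11 = 7^8 · 7^2 · 7^1 ≡ 64 · 49 · 7 ≡ 52 (mod 73).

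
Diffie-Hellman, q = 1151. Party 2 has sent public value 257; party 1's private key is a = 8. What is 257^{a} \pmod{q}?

Shared key K = 257^8 mod 1151.
257^1 ≡ 257 (mod 1151)
257^2 = (257^1)^2 ≡ 257^2 = 66049 ≡ 442 (mod 1151)
257^4 = (257^2)^2 ≡ 442^2 = 195364 ≡ 845 (mod 1151)
257^8 = (257^4)^2 ≡ 845^2 = 714025 ≡ 405 (mod 1151)

405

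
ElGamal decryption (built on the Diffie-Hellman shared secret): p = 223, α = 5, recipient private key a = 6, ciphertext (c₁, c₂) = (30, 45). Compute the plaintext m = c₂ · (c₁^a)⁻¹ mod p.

Shared mask s = c₁^a mod p = 30^6 mod 223.
30^1 ≡ 30 (mod 223)
30^2 = (30^1)^2 ≡ 30^2 = 900 ≡ 8 (mod 223)
30^4 = (30^2)^2 ≡ 8^2 = 64 ≡ 64 (mod 223)
30^6 = 30^4 · 30^2 ≡ 64 · 8 ≡ 66 (mod 223).
So s = 66; s⁻¹ ≡ 98 (mod 223).
m = c₂ · s⁻¹ mod 223 = 45 · 98 mod 223 = 173.

173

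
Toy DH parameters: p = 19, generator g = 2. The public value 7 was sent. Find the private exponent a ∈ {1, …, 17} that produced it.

Try successive powers of 2 modulo 19:
2^1 ≡ 2
2^2 ≡ 4
2^3 ≡ 8
2^4 ≡ 16
2^5 ≡ 13
2^6 ≡ 7
Found: a = 6.

6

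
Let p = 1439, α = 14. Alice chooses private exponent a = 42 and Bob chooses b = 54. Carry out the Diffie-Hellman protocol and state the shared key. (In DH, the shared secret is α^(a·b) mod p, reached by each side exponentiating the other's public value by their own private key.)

1175

Alice sends A = α^a mod p = 14^42 mod 1439.
14^1 ≡ 14 (mod 1439)
14^2 = (14^1)^2 ≡ 14^2 = 196 ≡ 196 (mod 1439)
14^4 = (14^2)^2 ≡ 196^2 = 38416 ≡ 1002 (mod 1439)
14^8 = (14^4)^2 ≡ 1002^2 = 1004004 ≡ 1021 (mod 1439)
14^16 = (14^8)^2 ≡ 1021^2 = 1042441 ≡ 605 (mod 1439)
14^32 = (14^16)^2 ≡ 605^2 = 366025 ≡ 519 (mod 1439)
14^42 = 14^32 · 14^8 · 14^2 ≡ 519 · 1021 · 196 ≡ 379 (mod 1439).
So A = 379. Bob then computes K = A^b mod p = 379^54 mod 1439.
379^1 ≡ 379 (mod 1439)
379^2 = (379^1)^2 ≡ 379^2 = 143641 ≡ 1180 (mod 1439)
379^4 = (379^2)^2 ≡ 1180^2 = 1392400 ≡ 887 (mod 1439)
379^8 = (379^4)^2 ≡ 887^2 = 786769 ≡ 1075 (mod 1439)
379^16 = (379^8)^2 ≡ 1075^2 = 1155625 ≡ 108 (mod 1439)
379^32 = (379^16)^2 ≡ 108^2 = 11664 ≡ 152 (mod 1439)
379^54 = 379^32 · 379^16 · 379^4 · 379^2 ≡ 152 · 108 · 887 · 1180 ≡ 1175 (mod 1439).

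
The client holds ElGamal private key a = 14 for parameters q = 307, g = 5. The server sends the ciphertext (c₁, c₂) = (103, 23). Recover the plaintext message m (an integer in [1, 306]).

Shared mask s = c₁^a mod q = 103^14 mod 307.
103^1 ≡ 103 (mod 307)
103^2 = (103^1)^2 ≡ 103^2 = 10609 ≡ 171 (mod 307)
103^4 = (103^2)^2 ≡ 171^2 = 29241 ≡ 76 (mod 307)
103^8 = (103^4)^2 ≡ 76^2 = 5776 ≡ 250 (mod 307)
103^14 = 103^8 · 103^4 · 103^2 ≡ 250 · 76 · 171 ≡ 19 (mod 307).
So s = 19; s⁻¹ ≡ 97 (mod 307).
m = c₂ · s⁻¹ mod 307 = 23 · 97 mod 307 = 82.

82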